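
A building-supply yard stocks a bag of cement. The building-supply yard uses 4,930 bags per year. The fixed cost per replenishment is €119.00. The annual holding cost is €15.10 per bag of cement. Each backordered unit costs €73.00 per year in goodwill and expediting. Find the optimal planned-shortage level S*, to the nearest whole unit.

S* ≈ 52 bags

With planned backorders, Q* = √(2DS/H) · √((H+B)/B).
√(2DS/H) = √(2 × 4,930 × 119 / 15.1) = 278.756.
√((H+B)/B) = √((15.1+73)/73) = 1.0986.
Q* ≈ 306.232.
S* = Q* · H/(H+B) = 306.232 × 15.1/88.1 ≈ 52.487.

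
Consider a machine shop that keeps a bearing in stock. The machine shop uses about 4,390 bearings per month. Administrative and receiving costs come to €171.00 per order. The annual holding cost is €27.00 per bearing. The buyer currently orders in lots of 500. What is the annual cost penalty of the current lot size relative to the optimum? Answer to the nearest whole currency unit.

Extra cost ≈ €2,711 per year

Annual demand D = 4,390 × 12 = 52,680.
EOQ = √(2DS/H) = √(2 × 52,680 × 171 / 27) ≈ 816.87.
Cost at Q* = (D/Q*)S + (Q*/2)H = √(2DSH) ≈ €22,055.55.
Cost at Q = 500: (52,680/500)×171 + (500/2)×27 = €18,016.56 + €6,750.00 = €24,766.56.
Excess = €24,766.56 − €22,055.55 = €2,711.01.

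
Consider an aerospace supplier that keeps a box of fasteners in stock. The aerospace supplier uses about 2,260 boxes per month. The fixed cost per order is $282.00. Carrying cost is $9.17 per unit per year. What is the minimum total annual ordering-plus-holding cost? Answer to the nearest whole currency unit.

TC* ≈ $11,843

Annual demand D = 2,260 × 12 = 27,120.
EOQ = √(2DS/H) = √(2 × 27,120 × 282 / 9.17) ≈ 1291.52.
At the optimum the two cost components are equal, so total cost = 2·(Q*/2)H = Q*·H.
Minimum total = √(2DSH) = √(2 × 27,120 × 282 × 9.17) ≈ 11843.200.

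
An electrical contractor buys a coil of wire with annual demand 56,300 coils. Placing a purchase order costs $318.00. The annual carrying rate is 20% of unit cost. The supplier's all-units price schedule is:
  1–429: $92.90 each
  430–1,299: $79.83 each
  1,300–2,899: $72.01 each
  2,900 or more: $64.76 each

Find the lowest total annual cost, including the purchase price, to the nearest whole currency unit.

Holding cost per unit per year at price C is H = 0.20·C.
For each price level, check whether its EOQ is feasible; otherwise the best quantity at that price is the breakpoint.
Tier 1 ($92.90): EOQ = 1388.2 exceeds tier's upper bound 429, so this tier is dominated.
Tier 2 ($79.83): EOQ = 1497.6 exceeds tier's upper bound 1299, so this tier is dominated.
EOQ at $72.01 = 1576.8 (feasible in tier 3): TC = 56,300×$72.01 + (56,300/1576.8)×318 + (1576.8/2)×0.20×$72.01 = $4,076,871.80.
EOQ at $64.76 = 1662.7 < 2900, so use break Q=2900: TC = 56,300×$64.76 + (56,300/2900.0)×318 + (2900.0/2)×0.20×$64.76 = $3,670,941.99.
Lowest total cost among the candidates is at Q = 2900.0.

TC* ≈ $3,670,942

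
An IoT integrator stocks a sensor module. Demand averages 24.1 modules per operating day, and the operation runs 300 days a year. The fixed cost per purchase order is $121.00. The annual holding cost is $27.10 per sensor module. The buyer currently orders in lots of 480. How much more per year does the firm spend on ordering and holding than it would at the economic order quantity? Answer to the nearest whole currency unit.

Extra cost ≈ $1,441 per year

Annual demand D = 24.1 × 300 = 7,230.
EOQ = √(2DS/H) = √(2 × 7,230 × 121 / 27.1) ≈ 254.09.
Cost at Q* = (D/Q*)S + (Q*/2)H = √(2DSH) ≈ $6,885.91.
Cost at Q = 480: (7,230/480)×121 + (480/2)×27.1 = $1,822.56 + $6,504.00 = $8,326.56.
Excess = $8,326.56 − $6,885.91 = $1,440.65.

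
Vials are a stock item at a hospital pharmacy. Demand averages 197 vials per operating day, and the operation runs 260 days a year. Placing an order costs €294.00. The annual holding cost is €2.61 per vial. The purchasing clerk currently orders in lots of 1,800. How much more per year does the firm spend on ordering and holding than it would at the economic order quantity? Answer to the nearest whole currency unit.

Annual demand D = 197 × 260 = 51,220.
EOQ = √(2DS/H) = √(2 × 51,220 × 294 / 2.61) ≈ 3396.94.
Cost at Q* = (D/Q*)S + (Q*/2)H = √(2DSH) ≈ €8,866.02.
Cost at Q = 1,800: (51,220/1,800)×294 + (1,800/2)×2.61 = €8,365.93 + €2,349.00 = €10,714.93.
Excess = €10,714.93 − €8,866.02 = €1,848.91.

Extra cost ≈ €1,849 per year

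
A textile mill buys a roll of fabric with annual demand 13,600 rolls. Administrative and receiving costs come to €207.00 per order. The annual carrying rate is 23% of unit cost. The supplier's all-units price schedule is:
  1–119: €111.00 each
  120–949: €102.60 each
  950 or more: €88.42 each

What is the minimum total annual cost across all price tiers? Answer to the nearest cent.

Holding cost per unit per year at price C is H = 0.23·C.
For each price level, check whether its EOQ is feasible; otherwise the best quantity at that price is the breakpoint.
Tier 1 (€111.00): EOQ = 469.6 exceeds tier's upper bound 119, so this tier is dominated.
EOQ at €102.60 = 488.5 (feasible in tier 2): TC = 13,600×€102.60 + (13,600/488.5)×207 + (488.5/2)×0.23×€102.60 = €1,406,886.76.
EOQ at €88.42 = 526.2 < 950, so use break Q=950: TC = 13,600×€88.42 + (13,600/950.0)×207 + (950.0/2)×0.23×€88.42 = €1,215,135.25.
Lowest total cost among the candidates is at Q = 950.0.

TC* ≈ €1,215,135.25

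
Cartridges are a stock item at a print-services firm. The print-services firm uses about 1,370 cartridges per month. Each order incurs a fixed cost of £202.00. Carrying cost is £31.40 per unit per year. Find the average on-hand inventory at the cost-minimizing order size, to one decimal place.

Annual demand D = 1,370 × 12 = 16,440.
The optimal lot size = √(2DS/H) = √(2 × 16,440 × 202 / 31.4) ≈ 459.91.
Average inventory = Q*/2 ≈ 459.91 / 2 = 229.957.

Average inventory ≈ 230.0 cartridges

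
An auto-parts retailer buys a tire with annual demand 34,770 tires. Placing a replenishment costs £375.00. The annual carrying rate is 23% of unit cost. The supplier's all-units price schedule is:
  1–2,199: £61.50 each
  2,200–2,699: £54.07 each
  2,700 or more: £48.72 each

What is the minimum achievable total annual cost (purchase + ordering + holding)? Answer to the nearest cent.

TC* ≈ £1,713,951.13

Holding cost per unit per year at price C is H = 0.23·C.
Evaluate total cost at each tier's feasible EOQ or, if the EOQ is below the tier, at the tier's minimum quantity.
EOQ at £61.50 = 1357.8 (feasible in tier 1): TC = 34,770×£61.50 + (34,770/1357.8)×375 + (1357.8/2)×0.23×£61.50 = £2,157,560.89.
EOQ at £54.07 = 1448.1 < 2200, so use break Q=2200: TC = 34,770×£54.07 + (34,770/2200.0)×375 + (2200.0/2)×0.23×£54.07 = £1,899,620.31.
EOQ at £48.72 = 1525.5 < 2700, so use break Q=2700: TC = 34,770×£48.72 + (34,770/2700.0)×375 + (2700.0/2)×0.23×£48.72 = £1,713,951.13.
Lowest total cost among the candidates is at Q = 2700.0.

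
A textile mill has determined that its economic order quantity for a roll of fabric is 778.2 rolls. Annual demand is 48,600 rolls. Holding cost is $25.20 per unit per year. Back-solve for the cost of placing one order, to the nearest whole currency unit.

S ≈ $157

Invert the EOQ relation Q*² = 2DS/H.
From Q* = √(2DS/H): S = Q*²H / (2D) = 778.2² × 25.2 / (2 × 48,600) = 157.0062.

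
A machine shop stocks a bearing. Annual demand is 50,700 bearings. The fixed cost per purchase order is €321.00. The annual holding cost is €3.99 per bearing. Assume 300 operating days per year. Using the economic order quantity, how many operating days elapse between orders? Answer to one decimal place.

T ≈ 16.9 days

Q* = √(2DS/H) = √(2 × 50,700 × 321 / 3.99) ≈ 2856.18.
Cycle time = Q*/D × 300 = 2856.18 / 50,700 × 300 ≈ 16.900 days.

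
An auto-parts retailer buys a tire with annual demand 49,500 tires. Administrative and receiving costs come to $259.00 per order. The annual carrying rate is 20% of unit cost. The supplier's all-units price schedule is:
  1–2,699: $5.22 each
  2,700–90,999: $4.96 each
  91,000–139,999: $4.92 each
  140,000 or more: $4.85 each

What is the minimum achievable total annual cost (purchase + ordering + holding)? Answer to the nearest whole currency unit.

Holding cost per unit per year at price C is H = 0.20·C.
Evaluate total cost at each tier's feasible EOQ or, if the EOQ is below the tier, at the tier's minimum quantity.
Tier 1 ($5.22): EOQ = 4955.8 exceeds tier's upper bound 2699, so this tier is dominated.
EOQ at $4.96 = 5084.1 (feasible in tier 2): TC = 49,500×$4.96 + (49,500/5084.1)×259 + (5084.1/2)×0.20×$4.96 = $250,563.40.
EOQ at $4.92 = 5104.7 < 91000, so use break Q=91000: TC = 49,500×$4.92 + (49,500/91000.0)×259 + (91000.0/2)×0.20×$4.92 = $288,452.88.
EOQ at $4.85 = 5141.4 < 140000, so use break Q=140000: TC = 49,500×$4.85 + (49,500/140000.0)×259 + (140000.0/2)×0.20×$4.85 = $308,066.57.
Lowest total cost among the candidates is at Q = 5084.1.

TC* ≈ $250,563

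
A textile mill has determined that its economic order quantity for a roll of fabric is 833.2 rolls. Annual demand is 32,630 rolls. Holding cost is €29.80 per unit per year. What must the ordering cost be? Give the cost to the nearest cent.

S ≈ €317.01

The basic EOQ model gives Q* = √(2DS/H); rearrange for the unknown.
From Q* = √(2DS/H): S = Q*²H / (2D) = 833.2² × 29.8 / (2 × 32,630) = 317.0062.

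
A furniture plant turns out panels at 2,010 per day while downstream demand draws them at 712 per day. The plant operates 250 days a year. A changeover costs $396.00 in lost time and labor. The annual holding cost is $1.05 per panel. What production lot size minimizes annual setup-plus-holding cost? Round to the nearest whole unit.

Annual demand D = 712 × 250 = 178,000.
Production build-up factor (1 − d/p) = 1 − 712/2,010 = 0.6458.
Q* = √(2DS / (H(1 − d/p))) = √(2 × 178,000 × 396 / (1.05 × 0.6458)).
= √(140,976,000 / 0.6781) ≈ 14419.116.

Q* ≈ 14,419 panels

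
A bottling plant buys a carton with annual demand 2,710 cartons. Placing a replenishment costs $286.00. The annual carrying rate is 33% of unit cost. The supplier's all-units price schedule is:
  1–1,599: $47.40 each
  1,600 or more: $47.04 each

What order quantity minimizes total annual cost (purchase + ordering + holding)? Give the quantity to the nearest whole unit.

Q* ≈ 315 cartons

Holding cost per unit per year at price C is H = 0.33·C.
Evaluate total cost at each tier's feasible EOQ or, if the EOQ is below the tier, at the tier's minimum quantity.
EOQ at $47.40 = 314.8 (feasible in tier 1): TC = 2,710×$47.40 + (2,710/314.8)×286 + (314.8/2)×0.33×$47.40 = $133,378.12.
EOQ at $47.04 = 316.0 < 1600, so use break Q=1600: TC = 2,710×$47.04 + (2,710/1600.0)×286 + (1600.0/2)×0.33×$47.04 = $140,381.37.
Lowest total cost is $133,378.12 at Q = 314.8.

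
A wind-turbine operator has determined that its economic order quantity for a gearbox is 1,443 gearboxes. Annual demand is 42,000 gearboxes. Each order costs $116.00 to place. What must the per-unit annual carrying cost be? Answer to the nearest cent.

H ≈ $4.68

Squaring Q* = √(2DS/H) gives Q*² = 2DS/H.
From Q* = √(2DS/H): H = 2DS / Q*² = 2 × 42,000 × 116 / 1,443² = 4.6796.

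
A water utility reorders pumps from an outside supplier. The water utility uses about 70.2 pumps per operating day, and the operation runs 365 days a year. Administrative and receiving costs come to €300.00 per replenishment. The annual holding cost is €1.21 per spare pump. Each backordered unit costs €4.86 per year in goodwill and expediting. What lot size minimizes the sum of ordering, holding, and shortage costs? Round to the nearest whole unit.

Q* ≈ 3,984 pumps

Annual demand D = 70.2 × 365 = 25,623.
With planned backorders, Q* = √(2DS/H) · √((H+B)/B).
√(2DS/H) = √(2 × 25,623 × 300 / 1.21) = 3564.494.
√((H+B)/B) = √((1.21+4.86)/4.86) = 1.1176.
Q* ≈ 3983.585.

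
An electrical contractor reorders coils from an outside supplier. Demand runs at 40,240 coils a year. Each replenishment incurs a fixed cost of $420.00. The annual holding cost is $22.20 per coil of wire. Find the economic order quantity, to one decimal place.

EOQ = √(2DS / H) = √(2 × 40,240 × 420 / 22.2).
= √(33,801,600 / 22.2) = √1,522,594.5946 ≈ 1233.935.

Q* ≈ 1,233.9 coils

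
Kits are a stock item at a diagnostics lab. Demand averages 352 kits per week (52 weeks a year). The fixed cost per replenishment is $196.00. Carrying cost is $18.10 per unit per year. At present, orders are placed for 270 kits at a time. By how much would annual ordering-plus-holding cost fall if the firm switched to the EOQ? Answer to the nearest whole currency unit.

Annual demand D = 352 × 52 = 18,304.
EOQ = √(2DS/H) = √(2 × 18,304 × 196 / 18.1) ≈ 629.62.
Cost at Q* = (D/Q*)S + (Q*/2)H = √(2DSH) ≈ $11,396.08.
Cost at Q = 270: (18,304/270)×196 + (270/2)×18.1 = $13,287.35 + $2,443.50 = $15,730.85.
Excess = $15,730.85 − $11,396.08 = $4,334.77.

Extra cost ≈ $4,335 per year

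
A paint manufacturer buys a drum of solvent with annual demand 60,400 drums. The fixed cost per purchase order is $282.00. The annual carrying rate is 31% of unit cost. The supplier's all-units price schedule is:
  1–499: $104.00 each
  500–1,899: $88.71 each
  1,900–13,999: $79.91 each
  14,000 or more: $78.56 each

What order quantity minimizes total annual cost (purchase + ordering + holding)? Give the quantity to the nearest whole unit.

Holding cost per unit per year at price C is H = 0.31·C.
For each price level, check whether its EOQ is feasible; otherwise the best quantity at that price is the breakpoint.
Tier 1 ($104.00): EOQ = 1027.9 exceeds tier's upper bound 499, so this tier is dominated.
EOQ at $88.71 = 1113.0 (feasible in tier 2): TC = 60,400×$88.71 + (60,400/1113.0)×282 + (1113.0/2)×0.31×$88.71 = $5,388,691.31.
EOQ at $79.91 = 1172.7 < 1900, so use break Q=1900: TC = 60,400×$79.91 + (60,400/1900.0)×282 + (1900.0/2)×0.31×$79.91 = $4,859,062.13.
EOQ at $78.56 = 1182.7 < 14000, so use break Q=14000: TC = 60,400×$78.56 + (60,400/14000.0)×282 + (14000.0/2)×0.31×$78.56 = $4,916,715.83.
Lowest total cost is $4,859,062.13 at Q = 1900.0.

Q* ≈ 1,900 drums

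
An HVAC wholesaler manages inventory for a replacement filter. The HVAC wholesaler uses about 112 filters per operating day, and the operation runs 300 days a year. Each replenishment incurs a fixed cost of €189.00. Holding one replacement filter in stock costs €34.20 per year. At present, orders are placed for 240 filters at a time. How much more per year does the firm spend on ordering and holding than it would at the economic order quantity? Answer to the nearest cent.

Extra cost ≈ €9,722.52 per year

Annual demand D = 112 × 300 = 33,600.
EOQ = √(2DS/H) = √(2 × 33,600 × 189 / 34.2) ≈ 609.40.
Cost at Q* = (D/Q*)S + (Q*/2)H = √(2DSH) ≈ €20,841.48.
Cost at Q = 240: (33,600/240)×189 + (240/2)×34.2 = €26,460.00 + €4,104.00 = €30,564.00.
Excess = €30,564.00 − €20,841.48 = €9,722.52.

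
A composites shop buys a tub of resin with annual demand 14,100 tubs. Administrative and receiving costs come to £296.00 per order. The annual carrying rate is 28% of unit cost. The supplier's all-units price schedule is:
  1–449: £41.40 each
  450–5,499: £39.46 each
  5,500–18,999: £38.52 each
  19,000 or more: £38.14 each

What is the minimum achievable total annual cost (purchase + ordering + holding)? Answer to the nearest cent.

TC* ≈ £565,989.47

Holding cost per unit per year at price C is H = 0.28·C.
For each price level, check whether its EOQ is feasible; otherwise the best quantity at that price is the breakpoint.
Tier 1 (£41.40): EOQ = 848.6 exceeds tier's upper bound 449, so this tier is dominated.
EOQ at £39.46 = 869.2 (feasible in tier 2): TC = 14,100×£39.46 + (14,100/869.2)×296 + (869.2/2)×0.28×£39.46 = £565,989.47.
EOQ at £38.52 = 879.7 < 5500, so use break Q=5500: TC = 14,100×£38.52 + (14,100/5500.0)×296 + (5500.0/2)×0.28×£38.52 = £573,551.24.
EOQ at £38.14 = 884.1 < 19000, so use break Q=19000: TC = 14,100×£38.14 + (14,100/19000.0)×296 + (19000.0/2)×0.28×£38.14 = £639,446.06.
Lowest total cost among the candidates is at Q = 869.2.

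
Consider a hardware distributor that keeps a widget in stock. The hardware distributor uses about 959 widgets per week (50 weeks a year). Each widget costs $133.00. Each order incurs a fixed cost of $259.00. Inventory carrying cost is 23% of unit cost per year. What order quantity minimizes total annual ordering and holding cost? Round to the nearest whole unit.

Annual demand D = 959 × 50 = 47,950.
Holding cost H = 0.23 × $133.00 = $30.5900 per unit per year.
EOQ = √(2DS / H) = √(2 × 47,950 × 259 / 30.59).
= √(24,838,100 / 30.59) = √811,967.9634 ≈ 901.093.

Q* ≈ 901 widgets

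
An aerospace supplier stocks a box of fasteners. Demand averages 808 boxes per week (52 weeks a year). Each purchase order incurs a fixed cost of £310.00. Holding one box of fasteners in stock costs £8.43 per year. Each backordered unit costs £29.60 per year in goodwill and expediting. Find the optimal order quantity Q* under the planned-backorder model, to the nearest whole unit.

Q* ≈ 1,993 boxes

Annual demand D = 808 × 52 = 42,016.
With planned backorders, Q* = √(2DS/H) · √((H+B)/B).
√(2DS/H) = √(2 × 42,016 × 310 / 8.43) = 1757.881.
√((H+B)/B) = √((8.43+29.6)/29.6) = 1.1335.
Q* ≈ 1992.538.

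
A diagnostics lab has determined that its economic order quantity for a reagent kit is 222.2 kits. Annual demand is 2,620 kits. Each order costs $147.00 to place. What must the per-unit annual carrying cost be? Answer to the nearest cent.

Squaring Q* = √(2DS/H) gives Q*² = 2DS/H.
From Q* = √(2DS/H): H = 2DS / Q*² = 2 × 2,620 × 147 / 222.2² = 15.6013.

H ≈ $15.60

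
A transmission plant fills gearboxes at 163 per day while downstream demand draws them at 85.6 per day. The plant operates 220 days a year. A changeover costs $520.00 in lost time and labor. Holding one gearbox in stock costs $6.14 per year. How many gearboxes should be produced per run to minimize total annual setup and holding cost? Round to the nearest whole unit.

Q* ≈ 2,592 gearboxes

Annual demand D = 85.6 × 220 = 18,832.
Production build-up factor (1 − d/p) = 1 − 85.6/163 = 0.4748.
Q* = √(2DS / (H(1 − d/p))) = √(2 × 18,832 × 520 / (6.14 × 0.4748)).
= √(19,585,280 / 2.9156) ≈ 2591.815.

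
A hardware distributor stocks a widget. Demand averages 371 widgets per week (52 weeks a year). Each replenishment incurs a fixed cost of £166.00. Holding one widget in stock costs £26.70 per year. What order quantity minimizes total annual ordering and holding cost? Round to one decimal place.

Annual demand D = 371 × 52 = 19,292.
EOQ = √(2DS / H) = √(2 × 19,292 × 166 / 26.7).
= √(6,404,944 / 26.7) = √239,885.5431 ≈ 489.781.

Q* ≈ 489.8 widgets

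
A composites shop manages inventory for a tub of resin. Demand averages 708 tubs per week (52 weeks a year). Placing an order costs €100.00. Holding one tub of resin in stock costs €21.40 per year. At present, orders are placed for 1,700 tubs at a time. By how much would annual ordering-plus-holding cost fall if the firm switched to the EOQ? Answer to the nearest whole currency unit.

Annual demand D = 708 × 52 = 36,816.
EOQ = √(2DS/H) = √(2 × 36,816 × 100 / 21.4) ≈ 586.58.
Cost at Q* = (D/Q*)S + (Q*/2)H = √(2DSH) ≈ €12,552.79.
Cost at Q = 1,700: (36,816/1,700)×100 + (1,700/2)×21.4 = €2,165.65 + €18,190.00 = €20,355.65.
Excess = €20,355.65 − €12,552.79 = €7,802.86.

Extra cost ≈ €7,803 per year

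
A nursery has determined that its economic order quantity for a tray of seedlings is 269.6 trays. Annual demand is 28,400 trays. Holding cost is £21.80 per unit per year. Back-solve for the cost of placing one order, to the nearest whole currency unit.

The basic EOQ model gives Q* = √(2DS/H); rearrange for the unknown.
From Q* = √(2DS/H): S = Q*²H / (2D) = 269.6² × 21.8 / (2 × 28,400) = 27.8964.

S ≈ £28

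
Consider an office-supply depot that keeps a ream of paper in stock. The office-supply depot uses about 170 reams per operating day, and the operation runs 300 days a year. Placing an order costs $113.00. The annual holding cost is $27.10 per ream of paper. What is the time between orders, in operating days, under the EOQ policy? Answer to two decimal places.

T ≈ 3.84 days

Annual demand D = 170 × 300 = 51,000.
The optimal lot size = √(2DS/H) = √(2 × 51,000 × 113 / 27.1) ≈ 652.16.
Cycle time = Q*/D × 300 = 652.16 / 51,000 × 300 ≈ 3.836 days.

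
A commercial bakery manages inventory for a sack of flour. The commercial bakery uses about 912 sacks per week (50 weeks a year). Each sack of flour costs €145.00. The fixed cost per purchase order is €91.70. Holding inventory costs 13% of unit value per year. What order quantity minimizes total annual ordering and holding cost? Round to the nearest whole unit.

Q* ≈ 666 sacks

Annual demand D = 912 × 50 = 45,600.
Holding cost H = 0.13 × €145.00 = €18.8500 per unit per year.
EOQ = √(2DS / H) = √(2 × 45,600 × 91.7 / 18.85).
= √(8,363,040 / 18.85) = √443,662.5995 ≈ 666.080.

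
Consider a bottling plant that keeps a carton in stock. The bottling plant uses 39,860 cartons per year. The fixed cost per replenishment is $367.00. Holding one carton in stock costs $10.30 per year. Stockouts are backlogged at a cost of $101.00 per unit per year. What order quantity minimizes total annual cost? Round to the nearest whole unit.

With planned backorders, Q* = √(2DS/H) · √((H+B)/B).
√(2DS/H) = √(2 × 39,860 × 367 / 10.3) = 1685.381.
√((H+B)/B) = √((10.3+101)/101) = 1.0498.
Q* ≈ 1769.233.

Q* ≈ 1,769 cartons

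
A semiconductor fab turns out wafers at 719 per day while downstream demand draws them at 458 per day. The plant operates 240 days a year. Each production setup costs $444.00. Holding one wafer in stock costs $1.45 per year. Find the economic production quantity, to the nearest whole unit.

Q* ≈ 13,618 wafers

Annual demand D = 458 × 240 = 109,920.
Production build-up factor (1 − d/p) = 1 − 458/719 = 0.3630.
Q* = √(2DS / (H(1 − d/p))) = √(2 × 109,920 × 444 / (1.45 × 0.3630)).
= √(97,608,960 / 0.5264) ≈ 13617.740.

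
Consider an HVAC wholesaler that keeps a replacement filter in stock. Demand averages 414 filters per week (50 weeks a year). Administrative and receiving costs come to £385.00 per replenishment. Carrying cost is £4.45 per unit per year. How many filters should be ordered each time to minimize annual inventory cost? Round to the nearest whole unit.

Q* ≈ 1,893 filters

Annual demand D = 414 × 50 = 20,700.
EOQ = √(2DS / H) = √(2 × 20,700 × 385 / 4.45).
= √(15,939,000 / 4.45) = √3,581,797.7528 ≈ 1892.564.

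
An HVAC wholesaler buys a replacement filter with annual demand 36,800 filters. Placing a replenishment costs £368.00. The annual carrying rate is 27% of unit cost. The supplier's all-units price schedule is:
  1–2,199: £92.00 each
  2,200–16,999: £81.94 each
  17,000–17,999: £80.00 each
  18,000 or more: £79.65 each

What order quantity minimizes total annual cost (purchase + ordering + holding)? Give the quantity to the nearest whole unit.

Holding cost per unit per year at price C is H = 0.27·C.
For each price level, check whether its EOQ is feasible; otherwise the best quantity at that price is the breakpoint.
EOQ at £92.00 = 1044.2 (feasible in tier 1): TC = 36,800×£92.00 + (36,800/1044.2)×368 + (1044.2/2)×0.27×£92.00 = £3,411,538.13.
EOQ at £81.94 = 1106.5 < 2200, so use break Q=2200: TC = 36,800×£81.94 + (36,800/2200.0)×368 + (2200.0/2)×0.27×£81.94 = £3,045,883.82.
EOQ at £80.00 = 1119.8 < 17000, so use break Q=17000: TC = 36,800×£80.00 + (36,800/17000.0)×368 + (17000.0/2)×0.27×£80.00 = £3,128,396.61.
EOQ at £79.65 = 1122.2 < 18000, so use break Q=18000: TC = 36,800×£79.65 + (36,800/18000.0)×368 + (18000.0/2)×0.27×£79.65 = £3,125,421.86.
Lowest total cost is £3,045,883.82 at Q = 2200.0.

Q* ≈ 2,200 filters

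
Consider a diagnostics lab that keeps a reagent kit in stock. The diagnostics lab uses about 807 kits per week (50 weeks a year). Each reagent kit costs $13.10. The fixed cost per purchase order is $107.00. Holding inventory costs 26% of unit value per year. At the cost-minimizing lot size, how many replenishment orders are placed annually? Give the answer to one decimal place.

Annual demand D = 807 × 50 = 40,350.
Holding cost H = 0.26 × $13.10 = $3.4060 per unit per year.
Q* = √(2DS/H) = √(2 × 40,350 × 107 / 3.406) ≈ 1592.23.
Orders per year = D / Q* = 40,350 / 1592.23 ≈ 25.342.

N ≈ 25.3 orders per year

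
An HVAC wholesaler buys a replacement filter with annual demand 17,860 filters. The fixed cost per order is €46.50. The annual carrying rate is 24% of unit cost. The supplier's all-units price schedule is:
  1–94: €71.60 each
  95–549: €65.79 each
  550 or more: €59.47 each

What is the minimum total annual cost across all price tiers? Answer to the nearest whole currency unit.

TC* ≈ €1,067,569

Holding cost per unit per year at price C is H = 0.24·C.
Candidates are each tier's EOQ (if it falls in that tier) and each price-break quantity.
Tier 1 (€71.60): EOQ = 310.9 exceeds tier's upper bound 94, so this tier is dominated.
EOQ at €65.79 = 324.3 (feasible in tier 2): TC = 17,860×€65.79 + (17,860/324.3)×46.5 + (324.3/2)×0.24×€65.79 = €1,180,130.55.
EOQ at €59.47 = 341.1 < 550, so use break Q=550: TC = 17,860×€59.47 + (17,860/550.0)×46.5 + (550.0/2)×0.24×€59.47 = €1,067,569.20.
Lowest total cost among the candidates is at Q = 550.0.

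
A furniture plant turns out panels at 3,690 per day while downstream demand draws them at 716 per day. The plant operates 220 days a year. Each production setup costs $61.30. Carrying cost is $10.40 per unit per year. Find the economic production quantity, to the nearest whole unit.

Q* ≈ 1,518 panels

Annual demand D = 716 × 220 = 157,520.
Production build-up factor (1 − d/p) = 1 − 716/3,690 = 0.8060.
Q* = √(2DS / (H(1 − d/p))) = √(2 × 157,520 × 61.3 / (10.4 × 0.8060)).
= √(19,311,952 / 8.382) ≈ 1517.886.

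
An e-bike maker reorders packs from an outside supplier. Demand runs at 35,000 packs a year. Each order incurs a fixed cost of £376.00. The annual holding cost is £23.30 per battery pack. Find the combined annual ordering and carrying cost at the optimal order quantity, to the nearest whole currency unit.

EOQ = √(2DS/H) = √(2 × 35,000 × 376 / 23.3) ≈ 1062.83.
At the optimum the two cost components are equal, so total cost = 2·(Q*/2)H = Q*·H.
Minimum total = √(2DSH) = √(2 × 35,000 × 376 × 23.3) ≈ 24764.006.

TC* ≈ £24,764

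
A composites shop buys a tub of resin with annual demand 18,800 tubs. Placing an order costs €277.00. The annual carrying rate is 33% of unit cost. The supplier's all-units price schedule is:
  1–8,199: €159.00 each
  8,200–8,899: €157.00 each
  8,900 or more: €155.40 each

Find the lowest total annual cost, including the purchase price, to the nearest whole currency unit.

TC* ≈ €3,012,577

Holding cost per unit per year at price C is H = 0.33·C.
Candidates are each tier's EOQ (if it falls in that tier) and each price-break quantity.
EOQ at €159.00 = 445.5 (feasible in tier 1): TC = 18,800×€159.00 + (18,800/445.5)×277 + (445.5/2)×0.33×€159.00 = €3,012,577.03.
EOQ at €157.00 = 448.4 < 8200, so use break Q=8200: TC = 18,800×€157.00 + (18,800/8200.0)×277 + (8200.0/2)×0.33×€157.00 = €3,164,656.07.
EOQ at €155.40 = 450.7 < 8900, so use break Q=8900: TC = 18,800×€155.40 + (18,800/8900.0)×277 + (8900.0/2)×0.33×€155.40 = €3,150,310.02.
Lowest total cost among the candidates is at Q = 445.5.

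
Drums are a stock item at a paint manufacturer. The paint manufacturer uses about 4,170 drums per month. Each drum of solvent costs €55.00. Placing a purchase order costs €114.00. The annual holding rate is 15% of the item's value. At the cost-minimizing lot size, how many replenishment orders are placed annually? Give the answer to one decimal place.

Annual demand D = 4,170 × 12 = 50,040.
Holding cost H = 0.15 × €55.00 = €8.2500 per unit per year.
Q* = √(2DS/H) = √(2 × 50,040 × 114 / 8.25) ≈ 1175.98.
Orders per year = D / Q* = 50,040 / 1175.98 ≈ 42.552.

N ≈ 42.6 orders per year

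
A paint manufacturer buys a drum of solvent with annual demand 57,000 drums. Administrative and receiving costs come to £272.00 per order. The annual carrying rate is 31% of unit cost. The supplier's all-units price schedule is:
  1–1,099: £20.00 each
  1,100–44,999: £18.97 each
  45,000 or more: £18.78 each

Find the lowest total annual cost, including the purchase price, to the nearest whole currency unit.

Holding cost per unit per year at price C is H = 0.31·C.
For each price level, check whether its EOQ is feasible; otherwise the best quantity at that price is the breakpoint.
Tier 1 (£20.00): EOQ = 2236.4 exceeds tier's upper bound 1099, so this tier is dominated.
EOQ at £18.97 = 2296.3 (feasible in tier 2): TC = 57,000×£18.97 + (57,000/2296.3)×272 + (2296.3/2)×0.31×£18.97 = £1,094,793.66.
EOQ at £18.78 = 2307.9 < 45000, so use break Q=45000: TC = 57,000×£18.78 + (57,000/45000.0)×272 + (45000.0/2)×0.31×£18.78 = £1,201,795.03.
Lowest total cost among the candidates is at Q = 2296.3.

TC* ≈ £1,094,794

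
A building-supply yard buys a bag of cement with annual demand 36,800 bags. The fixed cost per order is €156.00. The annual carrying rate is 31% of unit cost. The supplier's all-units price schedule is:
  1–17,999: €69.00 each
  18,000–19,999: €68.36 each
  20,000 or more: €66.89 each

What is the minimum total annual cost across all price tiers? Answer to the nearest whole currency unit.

TC* ≈ €2,554,871

Holding cost per unit per year at price C is H = 0.31·C.
Candidates are each tier's EOQ (if it falls in that tier) and each price-break quantity.
EOQ at €69.00 = 732.6 (feasible in tier 1): TC = 36,800×€69.00 + (36,800/732.6)×156 + (732.6/2)×0.31×€69.00 = €2,554,871.36.
EOQ at €68.36 = 736.1 < 18000, so use break Q=18000: TC = 36,800×€68.36 + (36,800/18000.0)×156 + (18000.0/2)×0.31×€68.36 = €2,706,691.33.
EOQ at €66.89 = 744.1 < 20000, so use break Q=20000: TC = 36,800×€66.89 + (36,800/20000.0)×156 + (20000.0/2)×0.31×€66.89 = €2,669,198.04.
Lowest total cost among the candidates is at Q = 732.6.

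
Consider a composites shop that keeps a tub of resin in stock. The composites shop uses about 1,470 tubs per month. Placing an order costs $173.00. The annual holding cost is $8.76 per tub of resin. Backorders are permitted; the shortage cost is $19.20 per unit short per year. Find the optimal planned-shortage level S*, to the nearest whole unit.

S* ≈ 316 tubs

Annual demand D = 1,470 × 12 = 17,640.
With planned backorders, Q* = √(2DS/H) · √((H+B)/B).
√(2DS/H) = √(2 × 17,640 × 173 / 8.76) = 834.709.
√((H+B)/B) = √((8.76+19.2)/19.2) = 1.2068.
Q* ≈ 1007.287.
S* = Q* · H/(H+B) = 1007.287 × 8.76/27.96 ≈ 315.588.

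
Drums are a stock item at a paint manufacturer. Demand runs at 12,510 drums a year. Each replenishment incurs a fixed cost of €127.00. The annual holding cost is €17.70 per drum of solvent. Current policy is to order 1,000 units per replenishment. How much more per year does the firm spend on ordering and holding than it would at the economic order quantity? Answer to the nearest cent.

EOQ = √(2DS/H) = √(2 × 12,510 × 127 / 17.7) ≈ 423.70.
Cost at Q* = (D/Q*)S + (Q*/2)H = √(2DSH) ≈ €7,499.50.
Cost at Q = 1,000: (12,510/1,000)×127 + (1,000/2)×17.7 = €1,588.77 + €8,850.00 = €10,438.77.
Excess = €10,438.77 − €7,499.50 = €2,939.27.

Extra cost ≈ €2,939.27 per year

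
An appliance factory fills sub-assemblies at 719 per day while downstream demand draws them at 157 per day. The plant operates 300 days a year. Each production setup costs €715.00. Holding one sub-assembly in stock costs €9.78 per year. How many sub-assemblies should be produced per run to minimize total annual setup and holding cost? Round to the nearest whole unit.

Annual demand D = 157 × 300 = 47,100.
Production build-up factor (1 − d/p) = 1 − 157/719 = 0.7816.
Q* = √(2DS / (H(1 − d/p))) = √(2 × 47,100 × 715 / (9.78 × 0.7816)).
= √(67,353,000 / 7.6445) ≈ 2968.283.

Q* ≈ 2,968 sub-assemblies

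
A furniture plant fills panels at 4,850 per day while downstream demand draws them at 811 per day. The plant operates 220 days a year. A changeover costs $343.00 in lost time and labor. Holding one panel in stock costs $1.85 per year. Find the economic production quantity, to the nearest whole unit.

Annual demand D = 811 × 220 = 178,420.
Production build-up factor (1 − d/p) = 1 − 811/4,850 = 0.8328.
Q* = √(2DS / (H(1 − d/p))) = √(2 × 178,420 × 343 / (1.85 × 0.8328)).
= √(122,396,120 / 1.5406) ≈ 8913.164.

Q* ≈ 8,913 panels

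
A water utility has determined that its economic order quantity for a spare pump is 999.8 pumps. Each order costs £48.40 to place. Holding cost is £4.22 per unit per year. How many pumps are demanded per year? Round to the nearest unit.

D ≈ 43,578 pumps per year

The basic EOQ model gives Q* = √(2DS/H); rearrange for the unknown.
From Q* = √(2DS/H): D = Q*²H / (2S) = 999.8² × 4.22 / (2 × 48.4) = 43577.605.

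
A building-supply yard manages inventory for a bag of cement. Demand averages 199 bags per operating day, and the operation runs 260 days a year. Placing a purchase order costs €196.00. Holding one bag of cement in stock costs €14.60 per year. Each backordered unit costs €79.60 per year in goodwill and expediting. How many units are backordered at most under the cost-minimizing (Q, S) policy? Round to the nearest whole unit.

S* ≈ 199 bags

Annual demand D = 199 × 260 = 51,740.
With planned backorders, Q* = √(2DS/H) · √((H+B)/B).
√(2DS/H) = √(2 × 51,740 × 196 / 14.6) = 1178.636.
√((H+B)/B) = √((14.6+79.6)/79.6) = 1.0878.
Q* ≈ 1282.179.
S* = Q* · H/(H+B) = 1282.179 × 14.6/94.2 ≈ 198.724.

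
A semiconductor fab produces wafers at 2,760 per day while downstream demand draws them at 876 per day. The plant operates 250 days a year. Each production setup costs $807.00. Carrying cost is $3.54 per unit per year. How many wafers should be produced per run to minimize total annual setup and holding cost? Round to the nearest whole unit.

Annual demand D = 876 × 250 = 219,000.
Production build-up factor (1 − d/p) = 1 − 876/2,760 = 0.6826.
Q* = √(2DS / (H(1 − d/p))) = √(2 × 219,000 × 807 / (3.54 × 0.6826)).
= √(353,466,000 / 2.4164) ≈ 12094.454.

Q* ≈ 12,094 wafers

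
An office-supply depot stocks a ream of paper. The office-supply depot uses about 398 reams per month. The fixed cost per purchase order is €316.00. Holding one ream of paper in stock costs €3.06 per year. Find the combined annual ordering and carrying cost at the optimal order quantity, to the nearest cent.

Annual demand D = 398 × 12 = 4,776.
The optimal lot size = √(2DS/H) = √(2 × 4,776 × 316 / 3.06) ≈ 993.18.
At Q*, ordering cost (D/Q*)S equals holding cost (Q*/2)H, each = √(DSH/2).
Minimum total = √(2DSH) = √(2 × 4,776 × 316 × 3.06) ≈ 3039.145.

TC* ≈ €3,039.14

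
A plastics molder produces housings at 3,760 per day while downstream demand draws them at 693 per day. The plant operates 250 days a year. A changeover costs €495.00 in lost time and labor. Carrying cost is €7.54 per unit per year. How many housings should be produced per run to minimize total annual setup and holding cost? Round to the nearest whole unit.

Annual demand D = 693 × 250 = 173,250.
Production build-up factor (1 − d/p) = 1 − 693/3,760 = 0.8157.
Q* = √(2DS / (H(1 − d/p))) = √(2 × 173,250 × 495 / (7.54 × 0.8157)).
= √(171,517,500 / 6.1503) ≈ 5280.871.

Q* ≈ 5,281 housings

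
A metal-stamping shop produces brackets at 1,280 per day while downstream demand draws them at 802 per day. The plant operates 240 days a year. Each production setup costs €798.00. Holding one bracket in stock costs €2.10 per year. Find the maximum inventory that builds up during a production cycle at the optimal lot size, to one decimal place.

I_max ≈ 7,391.1 brackets

Annual demand D = 802 × 240 = 192,480.
Production build-up factor (1 − d/p) = 1 − 802/1,280 = 0.3734.
Q* = √(2DS / (H(1 − d/p))) = √(2 × 192,480 × 798 / (2.1 × 0.3734)).
= √(307,198,080 / 0.7842) ≈ 19792.044.
Maximum inventory = Q*(1 − d/p) = 19792.044 × 0.3734 ≈ 7391.091.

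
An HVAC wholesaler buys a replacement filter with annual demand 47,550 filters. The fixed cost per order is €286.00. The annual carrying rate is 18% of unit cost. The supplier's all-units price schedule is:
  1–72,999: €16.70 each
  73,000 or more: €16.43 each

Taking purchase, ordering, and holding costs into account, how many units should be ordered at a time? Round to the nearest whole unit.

Holding cost per unit per year at price C is H = 0.18·C.
Evaluate total cost at each tier's feasible EOQ or, if the EOQ is below the tier, at the tier's minimum quantity.
EOQ at €16.70 = 3008.0 (feasible in tier 1): TC = 47,550×€16.70 + (47,550/3008.0)×286 + (3008.0/2)×0.18×€16.70 = €803,127.07.
EOQ at €16.43 = 3032.6 < 73000, so use break Q=73000: TC = 47,550×€16.43 + (47,550/73000.0)×286 + (73000.0/2)×0.18×€16.43 = €889,377.89.
Lowest total cost is €803,127.07 at Q = 3008.0.

Q* ≈ 3,008 filters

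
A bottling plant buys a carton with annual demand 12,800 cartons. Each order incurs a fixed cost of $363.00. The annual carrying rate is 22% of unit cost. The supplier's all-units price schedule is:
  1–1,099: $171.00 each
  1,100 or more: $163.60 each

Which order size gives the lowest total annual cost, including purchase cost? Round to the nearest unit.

Holding cost per unit per year at price C is H = 0.22·C.
Evaluate total cost at each tier's feasible EOQ or, if the EOQ is below the tier, at the tier's minimum quantity.
EOQ at $171.00 = 497.0 (feasible in tier 1): TC = 12,800×$171.00 + (12,800/497.0)×363 + (497.0/2)×0.22×$171.00 = $2,207,497.46.
EOQ at $163.60 = 508.1 < 1100, so use break Q=1100: TC = 12,800×$163.60 + (12,800/1100.0)×363 + (1100.0/2)×0.22×$163.60 = $2,118,099.60.
Lowest total cost is $2,118,099.60 at Q = 1100.0.

Q* ≈ 1,100 cartons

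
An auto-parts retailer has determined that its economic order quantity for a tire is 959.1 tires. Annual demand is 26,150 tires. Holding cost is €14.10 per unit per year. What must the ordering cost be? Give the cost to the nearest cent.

S ≈ €248.00

The basic EOQ model gives Q* = √(2DS/H); rearrange for the unknown.
From Q* = √(2DS/H): S = Q*²H / (2D) = 959.1² × 14.1 / (2 × 26,150) = 247.9963.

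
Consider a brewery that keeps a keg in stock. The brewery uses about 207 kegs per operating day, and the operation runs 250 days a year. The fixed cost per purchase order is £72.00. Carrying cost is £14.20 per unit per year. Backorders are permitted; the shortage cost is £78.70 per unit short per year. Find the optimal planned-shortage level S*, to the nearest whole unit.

S* ≈ 120 kegs

Annual demand D = 207 × 250 = 51,750.
With planned backorders, Q* = √(2DS/H) · √((H+B)/B).
√(2DS/H) = √(2 × 51,750 × 72 / 14.2) = 724.423.
√((H+B)/B) = √((14.2+78.7)/78.7) = 1.0865.
Q* ≈ 787.069.
S* = Q* · H/(H+B) = 787.069 × 14.2/92.9 ≈ 120.305.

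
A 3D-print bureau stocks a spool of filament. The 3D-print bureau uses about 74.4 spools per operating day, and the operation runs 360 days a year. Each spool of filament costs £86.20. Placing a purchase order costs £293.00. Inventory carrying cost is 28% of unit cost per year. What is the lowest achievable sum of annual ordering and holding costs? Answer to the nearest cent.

Annual demand D = 74.4 × 360 = 26,784.
Holding cost H = 0.28 × £86.20 = £24.1360 per unit per year.
Q* = √(2DS/H) = √(2 × 26,784 × 293 / 24.136) ≈ 806.41.
At Q*, ordering cost (D/Q*)S equals holding cost (Q*/2)H, each = √(DSH/2).
Minimum total = √(2DSH) = √(2 × 26,784 × 293 × 24.136) ≈ 19463.421.

TC* ≈ £19,463.42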